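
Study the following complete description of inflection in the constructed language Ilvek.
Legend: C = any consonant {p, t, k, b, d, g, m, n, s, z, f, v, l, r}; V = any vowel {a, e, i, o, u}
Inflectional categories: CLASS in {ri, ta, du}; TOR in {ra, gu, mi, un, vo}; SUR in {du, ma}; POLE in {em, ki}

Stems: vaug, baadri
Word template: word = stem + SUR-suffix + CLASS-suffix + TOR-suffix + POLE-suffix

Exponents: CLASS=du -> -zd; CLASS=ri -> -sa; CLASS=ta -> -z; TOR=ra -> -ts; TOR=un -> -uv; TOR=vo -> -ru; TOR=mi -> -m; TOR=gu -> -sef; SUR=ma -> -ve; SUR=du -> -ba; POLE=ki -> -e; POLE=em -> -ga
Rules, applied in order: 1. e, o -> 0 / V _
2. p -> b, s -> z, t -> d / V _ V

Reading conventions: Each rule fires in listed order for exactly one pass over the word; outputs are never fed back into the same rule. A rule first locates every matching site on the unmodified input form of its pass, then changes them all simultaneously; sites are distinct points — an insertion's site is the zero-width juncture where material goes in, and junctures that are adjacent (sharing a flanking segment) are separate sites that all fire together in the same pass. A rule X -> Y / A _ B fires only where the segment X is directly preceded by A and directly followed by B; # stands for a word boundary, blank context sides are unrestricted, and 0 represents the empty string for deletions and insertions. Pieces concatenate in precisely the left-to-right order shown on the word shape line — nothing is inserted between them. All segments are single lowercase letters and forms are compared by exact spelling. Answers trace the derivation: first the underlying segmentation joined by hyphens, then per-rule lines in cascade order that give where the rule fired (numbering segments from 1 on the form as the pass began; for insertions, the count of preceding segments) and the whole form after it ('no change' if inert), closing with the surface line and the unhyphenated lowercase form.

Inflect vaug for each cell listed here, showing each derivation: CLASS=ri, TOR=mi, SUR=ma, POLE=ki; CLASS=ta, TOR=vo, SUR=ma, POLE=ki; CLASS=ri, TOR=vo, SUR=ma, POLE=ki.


cell CLASS=ri, TOR=mi, SUR=ma, POLE=ki:
underlying: vaug-ve-sa-m-e
1. e, o -> 0 / V _: no change
2. p -> b, s -> z, t -> d / V _ V: fires at position(s) 7: vaugvezame
surface: vaugvezame

cell CLASS=ta, TOR=vo, SUR=ma, POLE=ki:
underlying: vaug-ve-z-ru-e
1. e, o -> 0 / V _: fires at position(s) 10: vaugvezru
2. p -> b, s -> z, t -> d / V _ V: no change
surface: vaugvezru

cell CLASS=ri, TOR=vo, SUR=ma, POLE=ki:
underlying: vaug-ve-sa-ru-e
1. e, o -> 0 / V _: fires at position(s) 11: vaugvesaru
2. p -> b, s -> z, t -> d / V _ V: fires at position(s) 7: vaugvezaru
surface: vaugvezaru


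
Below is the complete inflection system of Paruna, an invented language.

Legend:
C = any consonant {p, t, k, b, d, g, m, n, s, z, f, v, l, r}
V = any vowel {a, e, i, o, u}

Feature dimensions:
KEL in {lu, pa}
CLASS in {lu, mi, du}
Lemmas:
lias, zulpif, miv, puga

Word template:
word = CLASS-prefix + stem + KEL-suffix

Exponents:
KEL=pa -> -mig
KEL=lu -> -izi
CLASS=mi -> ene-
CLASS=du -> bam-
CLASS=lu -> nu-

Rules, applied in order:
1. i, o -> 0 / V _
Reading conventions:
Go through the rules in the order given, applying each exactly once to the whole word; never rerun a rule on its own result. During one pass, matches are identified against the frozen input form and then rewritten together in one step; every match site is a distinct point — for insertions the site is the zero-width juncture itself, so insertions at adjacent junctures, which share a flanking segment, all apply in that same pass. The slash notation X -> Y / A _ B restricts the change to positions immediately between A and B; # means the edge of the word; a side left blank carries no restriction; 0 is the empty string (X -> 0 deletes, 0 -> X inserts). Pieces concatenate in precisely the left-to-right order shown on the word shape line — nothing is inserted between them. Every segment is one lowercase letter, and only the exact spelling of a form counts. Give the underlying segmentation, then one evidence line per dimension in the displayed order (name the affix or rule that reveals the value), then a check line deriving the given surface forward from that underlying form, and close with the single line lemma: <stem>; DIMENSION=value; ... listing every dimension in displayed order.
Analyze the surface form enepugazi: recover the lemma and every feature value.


underlying: ene-puga-izi
KEL=lu - signalled by the affix -izi
CLASS=mi - signalled by the affix ene-
check: enepugaizi -> enepugazi
lemma: puga; KEL=lu; CLASS=mi


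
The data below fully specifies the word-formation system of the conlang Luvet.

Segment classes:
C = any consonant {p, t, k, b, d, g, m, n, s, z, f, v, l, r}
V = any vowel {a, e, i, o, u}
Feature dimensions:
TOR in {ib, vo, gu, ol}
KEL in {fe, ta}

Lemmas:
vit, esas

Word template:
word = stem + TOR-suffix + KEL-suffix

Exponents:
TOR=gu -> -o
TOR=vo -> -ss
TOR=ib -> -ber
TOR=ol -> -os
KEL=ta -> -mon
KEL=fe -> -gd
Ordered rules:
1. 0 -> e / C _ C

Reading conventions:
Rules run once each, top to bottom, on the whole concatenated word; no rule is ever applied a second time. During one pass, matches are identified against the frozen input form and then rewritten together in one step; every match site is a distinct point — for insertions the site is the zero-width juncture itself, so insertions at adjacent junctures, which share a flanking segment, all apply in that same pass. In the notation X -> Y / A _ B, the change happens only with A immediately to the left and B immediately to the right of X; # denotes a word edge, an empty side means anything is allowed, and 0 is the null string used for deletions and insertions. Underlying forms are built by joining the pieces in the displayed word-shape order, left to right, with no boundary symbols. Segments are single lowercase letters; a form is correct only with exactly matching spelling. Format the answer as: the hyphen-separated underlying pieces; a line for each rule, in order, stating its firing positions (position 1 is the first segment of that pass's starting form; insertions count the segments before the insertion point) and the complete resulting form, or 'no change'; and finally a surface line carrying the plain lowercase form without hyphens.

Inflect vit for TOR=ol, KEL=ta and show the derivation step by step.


underlying: vit-os-mon
1. 0 -> e / C _ C: inserts after position(s) 5: vitosemon
surface: vitosemon


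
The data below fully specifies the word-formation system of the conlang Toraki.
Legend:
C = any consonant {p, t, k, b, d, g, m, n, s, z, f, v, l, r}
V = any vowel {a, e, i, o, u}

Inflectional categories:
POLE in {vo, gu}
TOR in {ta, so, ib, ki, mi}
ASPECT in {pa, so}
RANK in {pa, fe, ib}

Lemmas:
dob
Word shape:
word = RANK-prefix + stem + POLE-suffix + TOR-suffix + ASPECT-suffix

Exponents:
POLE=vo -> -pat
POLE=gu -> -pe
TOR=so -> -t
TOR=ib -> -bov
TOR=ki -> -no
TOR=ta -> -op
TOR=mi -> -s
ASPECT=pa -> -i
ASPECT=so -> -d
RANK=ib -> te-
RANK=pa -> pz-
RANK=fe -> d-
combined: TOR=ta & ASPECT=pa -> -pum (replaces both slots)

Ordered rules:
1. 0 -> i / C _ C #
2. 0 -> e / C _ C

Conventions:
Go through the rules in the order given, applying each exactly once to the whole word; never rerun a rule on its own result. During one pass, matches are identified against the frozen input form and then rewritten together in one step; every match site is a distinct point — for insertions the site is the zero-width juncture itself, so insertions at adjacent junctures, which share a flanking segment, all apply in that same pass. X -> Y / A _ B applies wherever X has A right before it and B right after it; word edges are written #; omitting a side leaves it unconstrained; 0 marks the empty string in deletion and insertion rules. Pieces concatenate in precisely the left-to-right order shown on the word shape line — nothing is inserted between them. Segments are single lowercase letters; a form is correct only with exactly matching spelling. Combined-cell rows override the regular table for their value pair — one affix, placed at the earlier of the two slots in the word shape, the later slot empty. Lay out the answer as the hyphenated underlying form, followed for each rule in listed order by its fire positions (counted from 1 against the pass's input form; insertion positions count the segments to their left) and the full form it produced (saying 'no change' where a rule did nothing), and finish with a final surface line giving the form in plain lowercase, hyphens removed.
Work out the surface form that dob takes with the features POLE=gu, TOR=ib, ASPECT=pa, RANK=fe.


underlying: d-dob-pe-bov-i
1. 0 -> i / C _ C #: no change
2. 0 -> e / C _ C: inserts after position(s) 1, 4: dedobepebovi
surface: dedobepebovi


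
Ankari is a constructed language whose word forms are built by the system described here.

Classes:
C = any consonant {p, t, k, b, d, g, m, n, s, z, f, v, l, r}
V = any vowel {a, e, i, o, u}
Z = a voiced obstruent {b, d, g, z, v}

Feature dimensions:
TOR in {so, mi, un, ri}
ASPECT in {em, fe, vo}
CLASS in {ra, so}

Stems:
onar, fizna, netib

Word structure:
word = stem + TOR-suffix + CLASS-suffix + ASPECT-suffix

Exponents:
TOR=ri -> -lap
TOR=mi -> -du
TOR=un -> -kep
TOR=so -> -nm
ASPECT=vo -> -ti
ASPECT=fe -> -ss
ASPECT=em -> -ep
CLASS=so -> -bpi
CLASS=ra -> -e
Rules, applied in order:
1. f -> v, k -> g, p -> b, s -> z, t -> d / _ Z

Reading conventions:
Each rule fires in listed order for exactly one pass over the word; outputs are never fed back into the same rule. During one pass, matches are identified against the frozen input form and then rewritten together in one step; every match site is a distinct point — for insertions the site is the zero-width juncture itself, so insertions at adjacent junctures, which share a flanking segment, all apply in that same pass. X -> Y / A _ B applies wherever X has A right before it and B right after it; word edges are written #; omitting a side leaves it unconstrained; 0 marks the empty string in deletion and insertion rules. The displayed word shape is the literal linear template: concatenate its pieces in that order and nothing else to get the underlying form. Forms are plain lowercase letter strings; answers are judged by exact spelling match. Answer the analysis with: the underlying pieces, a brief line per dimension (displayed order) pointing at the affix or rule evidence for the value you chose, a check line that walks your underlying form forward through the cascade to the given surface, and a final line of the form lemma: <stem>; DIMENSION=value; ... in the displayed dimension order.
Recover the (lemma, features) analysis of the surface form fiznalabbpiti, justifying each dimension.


underlying: fizna-lap-bpi-ti
TOR=ri - signalled by the affix -lap
ASPECT=vo - signalled by the affix -ti
CLASS=so - signalled by the affix -bpi
check: fiznalapbpiti -> fiznalabbpiti
lemma: fizna; TOR=ri; ASPECT=vo; CLASS=so


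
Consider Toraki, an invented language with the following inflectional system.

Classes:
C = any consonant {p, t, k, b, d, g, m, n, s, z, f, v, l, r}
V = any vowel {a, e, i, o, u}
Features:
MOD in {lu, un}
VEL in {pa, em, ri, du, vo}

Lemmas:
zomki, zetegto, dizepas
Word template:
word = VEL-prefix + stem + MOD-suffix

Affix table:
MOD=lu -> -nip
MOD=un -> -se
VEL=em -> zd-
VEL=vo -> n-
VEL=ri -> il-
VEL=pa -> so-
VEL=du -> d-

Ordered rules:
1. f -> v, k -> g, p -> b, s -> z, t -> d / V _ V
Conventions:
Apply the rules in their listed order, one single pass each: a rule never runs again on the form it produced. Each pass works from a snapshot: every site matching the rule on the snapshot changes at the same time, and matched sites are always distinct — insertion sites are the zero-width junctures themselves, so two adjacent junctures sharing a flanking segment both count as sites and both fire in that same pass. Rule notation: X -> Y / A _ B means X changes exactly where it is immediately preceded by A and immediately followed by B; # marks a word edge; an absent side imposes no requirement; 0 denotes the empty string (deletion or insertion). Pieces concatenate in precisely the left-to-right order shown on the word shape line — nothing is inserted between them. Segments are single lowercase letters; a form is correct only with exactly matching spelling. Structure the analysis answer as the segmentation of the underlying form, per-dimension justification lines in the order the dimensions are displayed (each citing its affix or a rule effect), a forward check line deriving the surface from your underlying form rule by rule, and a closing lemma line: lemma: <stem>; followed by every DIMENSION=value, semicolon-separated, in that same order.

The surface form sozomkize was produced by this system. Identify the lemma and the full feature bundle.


underlying: so-zomki-se
MOD=un - signalled by the affix -se
VEL=pa - signalled by the affix so-
check: sozomkise -> sozomkize
lemma: zomki; MOD=un; VEL=pa


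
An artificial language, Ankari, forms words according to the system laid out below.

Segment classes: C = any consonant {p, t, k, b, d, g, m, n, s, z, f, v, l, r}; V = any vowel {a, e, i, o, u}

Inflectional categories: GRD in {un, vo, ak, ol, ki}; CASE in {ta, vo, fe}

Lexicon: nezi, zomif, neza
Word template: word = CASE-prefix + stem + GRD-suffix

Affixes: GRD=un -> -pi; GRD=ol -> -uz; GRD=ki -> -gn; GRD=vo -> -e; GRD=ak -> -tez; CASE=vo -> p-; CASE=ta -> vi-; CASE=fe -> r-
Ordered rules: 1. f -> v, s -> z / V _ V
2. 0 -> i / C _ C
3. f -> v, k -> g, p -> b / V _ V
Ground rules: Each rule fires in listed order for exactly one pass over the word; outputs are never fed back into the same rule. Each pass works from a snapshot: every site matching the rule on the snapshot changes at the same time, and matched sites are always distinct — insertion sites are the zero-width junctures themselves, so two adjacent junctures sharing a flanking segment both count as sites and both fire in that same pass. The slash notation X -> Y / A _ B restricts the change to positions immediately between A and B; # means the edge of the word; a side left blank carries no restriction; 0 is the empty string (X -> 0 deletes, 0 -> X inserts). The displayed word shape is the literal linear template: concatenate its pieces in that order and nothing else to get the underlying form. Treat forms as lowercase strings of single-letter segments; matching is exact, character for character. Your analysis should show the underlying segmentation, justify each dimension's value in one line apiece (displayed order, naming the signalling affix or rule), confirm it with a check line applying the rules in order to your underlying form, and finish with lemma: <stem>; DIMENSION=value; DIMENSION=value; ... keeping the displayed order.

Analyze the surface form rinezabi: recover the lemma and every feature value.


underlying: r-neza-pi
GRD=un - signalled by the affix -pi
CASE=fe - signalled by the affix r-
check: rnezapi -> rnezapi -> rinezapi -> rinezabi
lemma: neza; GRD=un; CASE=fe


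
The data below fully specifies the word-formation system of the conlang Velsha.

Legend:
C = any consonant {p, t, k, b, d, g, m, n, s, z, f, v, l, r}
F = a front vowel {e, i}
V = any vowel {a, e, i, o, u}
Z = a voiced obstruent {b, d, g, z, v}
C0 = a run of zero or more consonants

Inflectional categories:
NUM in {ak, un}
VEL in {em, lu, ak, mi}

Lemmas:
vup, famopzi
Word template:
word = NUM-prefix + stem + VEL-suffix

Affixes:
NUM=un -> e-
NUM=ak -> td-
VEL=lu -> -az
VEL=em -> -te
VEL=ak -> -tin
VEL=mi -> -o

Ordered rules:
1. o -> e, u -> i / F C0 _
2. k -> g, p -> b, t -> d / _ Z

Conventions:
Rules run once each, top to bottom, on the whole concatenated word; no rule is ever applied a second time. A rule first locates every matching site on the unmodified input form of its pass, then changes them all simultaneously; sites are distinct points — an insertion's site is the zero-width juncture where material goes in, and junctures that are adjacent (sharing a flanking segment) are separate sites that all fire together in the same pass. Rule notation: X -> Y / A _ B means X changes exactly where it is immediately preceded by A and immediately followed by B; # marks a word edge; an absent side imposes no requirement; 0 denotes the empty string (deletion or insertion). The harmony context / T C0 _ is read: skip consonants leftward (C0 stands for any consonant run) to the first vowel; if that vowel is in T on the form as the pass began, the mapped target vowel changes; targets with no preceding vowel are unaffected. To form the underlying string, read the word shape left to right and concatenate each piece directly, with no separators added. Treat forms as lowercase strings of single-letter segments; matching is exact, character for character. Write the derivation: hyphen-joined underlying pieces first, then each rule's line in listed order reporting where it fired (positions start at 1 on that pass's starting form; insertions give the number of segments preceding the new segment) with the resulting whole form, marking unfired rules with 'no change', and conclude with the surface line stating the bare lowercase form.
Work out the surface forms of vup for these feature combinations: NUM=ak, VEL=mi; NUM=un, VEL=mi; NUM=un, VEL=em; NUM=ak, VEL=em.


cell NUM=ak, VEL=mi:
underlying: td-vup-o
1. o -> e, u -> i / F C0 _: no change
2. k -> g, p -> b, t -> d / _ Z: fires at position(s) 1: ddvupo
surface: ddvupo

cell NUM=un, VEL=mi:
underlying: e-vup-o
1. o -> e, u -> i / F C0 _: fires at position(s) 3: evipo
2. k -> g, p -> b, t -> d / _ Z: no change
surface: evipo

cell NUM=un, VEL=em:
underlying: e-vup-te
1. o -> e, u -> i / F C0 _: fires at position(s) 3: evipte
2. k -> g, p -> b, t -> d / _ Z: no change
surface: evipte

cell NUM=ak, VEL=em:
underlying: td-vup-te
1. o -> e, u -> i / F C0 _: no change
2. k -> g, p -> b, t -> d / _ Z: fires at position(s) 1: ddvupte
surface: ddvupte


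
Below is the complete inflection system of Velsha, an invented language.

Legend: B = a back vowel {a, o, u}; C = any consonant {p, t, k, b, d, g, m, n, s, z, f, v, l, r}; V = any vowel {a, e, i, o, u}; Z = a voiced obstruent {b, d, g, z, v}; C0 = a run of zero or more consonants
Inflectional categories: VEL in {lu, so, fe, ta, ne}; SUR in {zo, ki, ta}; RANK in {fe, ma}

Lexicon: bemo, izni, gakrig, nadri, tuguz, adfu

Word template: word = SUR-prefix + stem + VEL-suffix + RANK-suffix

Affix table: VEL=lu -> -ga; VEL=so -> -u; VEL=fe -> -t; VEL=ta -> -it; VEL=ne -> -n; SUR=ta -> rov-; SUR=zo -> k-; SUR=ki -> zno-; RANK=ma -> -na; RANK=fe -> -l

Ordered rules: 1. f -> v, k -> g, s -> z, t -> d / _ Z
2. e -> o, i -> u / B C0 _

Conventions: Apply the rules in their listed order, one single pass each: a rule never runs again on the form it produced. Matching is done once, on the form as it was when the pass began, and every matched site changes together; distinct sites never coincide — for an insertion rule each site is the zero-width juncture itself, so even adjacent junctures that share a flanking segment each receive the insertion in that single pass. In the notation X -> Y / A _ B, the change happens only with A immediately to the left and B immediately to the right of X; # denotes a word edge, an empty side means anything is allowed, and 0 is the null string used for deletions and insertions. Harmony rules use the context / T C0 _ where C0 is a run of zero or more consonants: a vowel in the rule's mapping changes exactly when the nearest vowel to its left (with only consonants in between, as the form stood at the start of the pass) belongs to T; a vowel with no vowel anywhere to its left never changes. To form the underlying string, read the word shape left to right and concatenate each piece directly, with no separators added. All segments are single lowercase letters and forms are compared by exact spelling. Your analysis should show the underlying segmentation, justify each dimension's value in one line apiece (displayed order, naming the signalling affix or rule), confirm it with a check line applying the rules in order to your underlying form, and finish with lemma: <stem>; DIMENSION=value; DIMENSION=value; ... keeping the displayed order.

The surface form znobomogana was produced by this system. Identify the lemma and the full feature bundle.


underlying: zno-bemo-ga-na
VEL=lu - signalled by the affix -ga
SUR=ki - signalled by the affix zno-
RANK=ma - signalled by the affix -na
check: znobemogana -> znobemogana -> znobomogana
lemma: bemo; VEL=lu; SUR=ki; RANK=ma


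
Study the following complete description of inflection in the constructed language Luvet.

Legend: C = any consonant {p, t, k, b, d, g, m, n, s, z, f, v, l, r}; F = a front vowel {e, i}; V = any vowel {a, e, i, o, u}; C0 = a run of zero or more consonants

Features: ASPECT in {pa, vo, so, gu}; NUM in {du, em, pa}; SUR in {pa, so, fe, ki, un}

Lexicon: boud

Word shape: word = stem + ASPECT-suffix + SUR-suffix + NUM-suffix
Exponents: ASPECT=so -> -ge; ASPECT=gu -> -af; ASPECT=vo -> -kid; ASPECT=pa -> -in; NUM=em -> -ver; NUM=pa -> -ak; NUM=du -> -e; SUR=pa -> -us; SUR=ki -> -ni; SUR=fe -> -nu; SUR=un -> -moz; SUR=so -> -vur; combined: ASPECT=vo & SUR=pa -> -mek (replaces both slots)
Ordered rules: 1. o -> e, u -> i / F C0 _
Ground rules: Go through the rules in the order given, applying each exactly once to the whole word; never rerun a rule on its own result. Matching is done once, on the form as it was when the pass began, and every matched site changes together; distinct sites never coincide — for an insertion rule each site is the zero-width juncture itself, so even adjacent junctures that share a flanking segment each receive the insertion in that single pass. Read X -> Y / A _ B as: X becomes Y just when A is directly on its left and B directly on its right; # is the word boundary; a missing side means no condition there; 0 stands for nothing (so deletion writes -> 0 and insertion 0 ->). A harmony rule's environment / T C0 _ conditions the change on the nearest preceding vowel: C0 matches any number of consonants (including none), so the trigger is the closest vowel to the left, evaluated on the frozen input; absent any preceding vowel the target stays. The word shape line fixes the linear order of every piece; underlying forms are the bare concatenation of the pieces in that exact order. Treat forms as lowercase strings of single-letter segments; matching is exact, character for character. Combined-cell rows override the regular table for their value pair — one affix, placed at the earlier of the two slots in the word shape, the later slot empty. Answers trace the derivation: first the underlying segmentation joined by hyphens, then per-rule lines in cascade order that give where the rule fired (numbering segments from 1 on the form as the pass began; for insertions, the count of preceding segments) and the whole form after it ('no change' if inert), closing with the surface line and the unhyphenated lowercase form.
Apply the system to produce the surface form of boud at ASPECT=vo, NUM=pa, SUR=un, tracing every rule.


underlying: boud-kid-moz-ak
1. o -> e, u -> i / F C0 _: fires at position(s) 9: boudkidmezak
surface: boudkidmezak


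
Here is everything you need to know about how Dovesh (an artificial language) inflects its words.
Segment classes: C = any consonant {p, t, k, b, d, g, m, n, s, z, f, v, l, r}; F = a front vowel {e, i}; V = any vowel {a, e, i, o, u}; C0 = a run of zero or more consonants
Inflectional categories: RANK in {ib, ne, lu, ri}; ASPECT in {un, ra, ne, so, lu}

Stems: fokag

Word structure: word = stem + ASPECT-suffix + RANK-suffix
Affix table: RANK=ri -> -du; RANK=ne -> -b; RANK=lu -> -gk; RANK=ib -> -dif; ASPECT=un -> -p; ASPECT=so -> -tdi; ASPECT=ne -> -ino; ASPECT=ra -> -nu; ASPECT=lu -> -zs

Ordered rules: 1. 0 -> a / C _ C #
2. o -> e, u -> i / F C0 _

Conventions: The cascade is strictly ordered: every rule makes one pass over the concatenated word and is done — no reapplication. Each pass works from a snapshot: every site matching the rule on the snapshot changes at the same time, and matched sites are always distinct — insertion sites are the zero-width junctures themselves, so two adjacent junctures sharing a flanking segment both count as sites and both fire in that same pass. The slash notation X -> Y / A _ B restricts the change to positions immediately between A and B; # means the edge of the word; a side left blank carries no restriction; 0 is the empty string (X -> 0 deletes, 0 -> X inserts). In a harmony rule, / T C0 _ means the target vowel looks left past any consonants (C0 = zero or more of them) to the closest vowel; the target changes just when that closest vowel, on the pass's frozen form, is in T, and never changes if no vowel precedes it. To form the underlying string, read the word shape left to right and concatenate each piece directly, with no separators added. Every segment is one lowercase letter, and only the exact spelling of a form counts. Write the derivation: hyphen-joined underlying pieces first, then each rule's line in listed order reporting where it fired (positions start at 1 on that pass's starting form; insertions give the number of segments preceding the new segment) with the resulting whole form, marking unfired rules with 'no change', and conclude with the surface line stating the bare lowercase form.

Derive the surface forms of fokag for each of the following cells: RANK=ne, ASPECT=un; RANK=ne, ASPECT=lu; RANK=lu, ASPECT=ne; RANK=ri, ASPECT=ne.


cell RANK=ne, ASPECT=un:
underlying: fokag-p-b
1. 0 -> a / C _ C #: inserts after position(s) 6: fokagpab
2. o -> e, u -> i / F C0 _: no change
surface: fokagpab

cell RANK=ne, ASPECT=lu:
underlying: fokag-zs-b
1. 0 -> a / C _ C #: inserts after position(s) 7: fokagzsab
2. o -> e, u -> i / F C0 _: no change
surface: fokagzsab

cell RANK=lu, ASPECT=ne:
underlying: fokag-ino-gk
1. 0 -> a / C _ C #: inserts after position(s) 9: fokaginogak
2. o -> e, u -> i / F C0 _: fires at position(s) 8: fokaginegak
surface: fokaginegak

cell RANK=ri, ASPECT=ne:
underlying: fokag-ino-du
1. 0 -> a / C _ C #: no change
2. o -> e, u -> i / F C0 _: fires at position(s) 8: fokaginedu
surface: fokaginedu


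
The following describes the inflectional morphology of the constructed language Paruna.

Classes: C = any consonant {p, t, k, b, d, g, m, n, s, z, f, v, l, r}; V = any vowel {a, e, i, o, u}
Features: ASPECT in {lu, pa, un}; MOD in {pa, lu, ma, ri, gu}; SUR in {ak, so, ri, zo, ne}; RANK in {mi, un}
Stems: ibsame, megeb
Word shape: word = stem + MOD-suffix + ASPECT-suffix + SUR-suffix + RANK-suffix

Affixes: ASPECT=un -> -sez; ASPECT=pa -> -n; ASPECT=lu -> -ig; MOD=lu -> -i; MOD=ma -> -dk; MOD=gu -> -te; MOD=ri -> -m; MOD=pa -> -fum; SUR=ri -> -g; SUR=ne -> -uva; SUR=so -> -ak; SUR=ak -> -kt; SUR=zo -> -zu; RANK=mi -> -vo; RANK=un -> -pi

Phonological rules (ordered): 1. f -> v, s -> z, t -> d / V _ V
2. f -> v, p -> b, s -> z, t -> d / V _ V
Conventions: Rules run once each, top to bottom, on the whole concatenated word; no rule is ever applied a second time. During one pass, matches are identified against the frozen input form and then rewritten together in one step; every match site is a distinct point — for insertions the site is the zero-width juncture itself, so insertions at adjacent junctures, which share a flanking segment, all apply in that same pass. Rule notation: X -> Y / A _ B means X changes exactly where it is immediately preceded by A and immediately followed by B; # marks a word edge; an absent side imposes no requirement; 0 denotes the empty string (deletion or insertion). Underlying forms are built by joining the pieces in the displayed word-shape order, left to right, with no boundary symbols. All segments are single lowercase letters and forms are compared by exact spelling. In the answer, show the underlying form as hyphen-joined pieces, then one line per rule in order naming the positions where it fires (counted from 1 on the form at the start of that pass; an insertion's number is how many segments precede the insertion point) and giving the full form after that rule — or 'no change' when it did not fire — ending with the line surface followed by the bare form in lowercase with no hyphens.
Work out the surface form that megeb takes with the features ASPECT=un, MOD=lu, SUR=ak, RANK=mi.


underlying: megeb-i-sez-kt-vo
1. f -> v, s -> z, t -> d / V _ V: fires at position(s) 7: megebizezktvo
2. f -> v, p -> b, s -> z, t -> d / V _ V: no change
surface: megebizezktvo


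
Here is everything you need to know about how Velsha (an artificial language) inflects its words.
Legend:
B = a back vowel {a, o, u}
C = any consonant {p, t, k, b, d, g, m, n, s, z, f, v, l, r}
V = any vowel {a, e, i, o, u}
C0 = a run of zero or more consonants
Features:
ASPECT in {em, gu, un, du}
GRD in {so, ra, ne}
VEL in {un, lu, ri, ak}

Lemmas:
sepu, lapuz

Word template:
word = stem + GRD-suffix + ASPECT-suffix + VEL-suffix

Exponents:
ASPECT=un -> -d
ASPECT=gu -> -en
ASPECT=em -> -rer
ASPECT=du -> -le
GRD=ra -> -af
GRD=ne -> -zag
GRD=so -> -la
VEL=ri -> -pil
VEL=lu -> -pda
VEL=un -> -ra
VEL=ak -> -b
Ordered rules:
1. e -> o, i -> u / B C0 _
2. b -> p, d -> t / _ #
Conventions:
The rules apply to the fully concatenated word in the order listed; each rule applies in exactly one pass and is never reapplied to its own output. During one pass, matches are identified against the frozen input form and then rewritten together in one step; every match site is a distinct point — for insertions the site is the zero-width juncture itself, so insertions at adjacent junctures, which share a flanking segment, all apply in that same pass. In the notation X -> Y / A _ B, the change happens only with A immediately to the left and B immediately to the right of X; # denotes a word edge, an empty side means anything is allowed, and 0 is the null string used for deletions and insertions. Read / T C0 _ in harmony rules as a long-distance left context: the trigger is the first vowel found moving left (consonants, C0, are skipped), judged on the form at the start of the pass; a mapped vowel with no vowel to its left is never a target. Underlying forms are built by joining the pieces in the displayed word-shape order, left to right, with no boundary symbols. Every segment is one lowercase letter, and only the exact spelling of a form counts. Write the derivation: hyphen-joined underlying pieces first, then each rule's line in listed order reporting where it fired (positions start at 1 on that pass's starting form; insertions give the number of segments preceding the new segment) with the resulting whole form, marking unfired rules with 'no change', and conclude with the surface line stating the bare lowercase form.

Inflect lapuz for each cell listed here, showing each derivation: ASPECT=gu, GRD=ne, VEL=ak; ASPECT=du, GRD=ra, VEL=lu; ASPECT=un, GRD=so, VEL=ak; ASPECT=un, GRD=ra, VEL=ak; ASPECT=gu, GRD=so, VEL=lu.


cell ASPECT=gu, GRD=ne, VEL=ak:
underlying: lapuz-zag-en-b
1. e -> o, i -> u / B C0 _: fires at position(s) 9: lapuzzagonb
2. b -> p, d -> t / _ #: fires at position(s) 11: lapuzzagonp
surface: lapuzzagonp

cell ASPECT=du, GRD=ra, VEL=lu:
underlying: lapuz-af-le-pda
1. e -> o, i -> u / B C0 _: fires at position(s) 9: lapuzaflopda
2. b -> p, d -> t / _ #: no change
surface: lapuzaflopda

cell ASPECT=un, GRD=so, VEL=ak:
underlying: lapuz-la-d-b
1. e -> o, i -> u / B C0 _: no change
2. b -> p, d -> t / _ #: fires at position(s) 9: lapuzladp
surface: lapuzladp

cell ASPECT=un, GRD=ra, VEL=ak:
underlying: lapuz-af-d-b
1. e -> o, i -> u / B C0 _: no change
2. b -> p, d -> t / _ #: fires at position(s) 9: lapuzafdp
surface: lapuzafdp

cell ASPECT=gu, GRD=so, VEL=lu:
underlying: lapuz-la-en-pda
1. e -> o, i -> u / B C0 _: fires at position(s) 8: lapuzlaonpda
2. b -> p, d -> t / _ #: no change
surface: lapuzlaonpda


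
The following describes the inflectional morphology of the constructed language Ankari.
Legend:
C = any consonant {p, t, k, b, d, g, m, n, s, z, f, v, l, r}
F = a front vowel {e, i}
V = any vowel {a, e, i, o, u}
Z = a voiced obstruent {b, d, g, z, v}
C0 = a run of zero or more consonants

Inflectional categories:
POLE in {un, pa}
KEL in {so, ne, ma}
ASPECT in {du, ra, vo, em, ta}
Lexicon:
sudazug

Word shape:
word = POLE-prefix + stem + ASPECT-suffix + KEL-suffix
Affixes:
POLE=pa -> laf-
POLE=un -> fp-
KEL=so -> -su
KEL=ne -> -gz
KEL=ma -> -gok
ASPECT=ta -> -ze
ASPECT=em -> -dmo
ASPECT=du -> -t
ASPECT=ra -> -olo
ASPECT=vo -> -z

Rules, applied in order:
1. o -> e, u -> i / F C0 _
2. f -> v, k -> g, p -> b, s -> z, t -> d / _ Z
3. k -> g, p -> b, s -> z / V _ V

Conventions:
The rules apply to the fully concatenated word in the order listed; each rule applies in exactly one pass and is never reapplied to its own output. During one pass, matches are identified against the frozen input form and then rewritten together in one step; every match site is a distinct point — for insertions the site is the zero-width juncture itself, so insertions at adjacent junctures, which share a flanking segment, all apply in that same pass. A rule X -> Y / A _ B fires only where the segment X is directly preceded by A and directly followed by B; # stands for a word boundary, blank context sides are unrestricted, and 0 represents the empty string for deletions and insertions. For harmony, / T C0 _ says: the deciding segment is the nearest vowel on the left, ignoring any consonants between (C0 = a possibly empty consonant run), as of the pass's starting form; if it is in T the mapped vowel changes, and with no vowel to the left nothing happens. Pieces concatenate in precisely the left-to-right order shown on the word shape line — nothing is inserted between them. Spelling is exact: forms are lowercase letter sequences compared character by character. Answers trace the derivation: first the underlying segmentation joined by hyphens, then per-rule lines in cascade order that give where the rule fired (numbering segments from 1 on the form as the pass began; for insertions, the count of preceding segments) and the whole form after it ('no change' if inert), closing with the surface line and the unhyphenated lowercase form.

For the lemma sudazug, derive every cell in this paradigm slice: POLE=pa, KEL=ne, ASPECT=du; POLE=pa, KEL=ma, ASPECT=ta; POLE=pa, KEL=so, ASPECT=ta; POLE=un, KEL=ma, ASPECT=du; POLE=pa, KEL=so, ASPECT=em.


cell POLE=pa, KEL=ne, ASPECT=du:
underlying: laf-sudazug-t-gz
1. o -> e, u -> i / F C0 _: no change
2. f -> v, k -> g, p -> b, s -> z, t -> d / _ Z: fires at position(s) 11: lafsudazugdgz
3. k -> g, p -> b, s -> z / V _ V: no change
surface: lafsudazugdgz

cell POLE=pa, KEL=ma, ASPECT=ta:
underlying: laf-sudazug-ze-gok
1. o -> e, u -> i / F C0 _: fires at position(s) 14: lafsudazugzegek
2. f -> v, k -> g, p -> b, s -> z, t -> d / _ Z: no change
3. k -> g, p -> b, s -> z / V _ V: no change
surface: lafsudazugzegek

cell POLE=pa, KEL=so, ASPECT=ta:
underlying: laf-sudazug-ze-su
1. o -> e, u -> i / F C0 _: fires at position(s) 14: lafsudazugzesi
2. f -> v, k -> g, p -> b, s -> z, t -> d / _ Z: no change
3. k -> g, p -> b, s -> z / V _ V: fires at position(s) 13: lafsudazugzezi
surface: lafsudazugzezi

cell POLE=un, KEL=ma, ASPECT=du:
underlying: fp-sudazug-t-gok
1. o -> e, u -> i / F C0 _: no change
2. f -> v, k -> g, p -> b, s -> z, t -> d / _ Z: fires at position(s) 10: fpsudazugdgok
3. k -> g, p -> b, s -> z / V _ V: no change
surface: fpsudazugdgok

cell POLE=pa, KEL=so, ASPECT=em:
underlying: laf-sudazug-dmo-su
1. o -> e, u -> i / F C0 _: no change
2. f -> v, k -> g, p -> b, s -> z, t -> d / _ Z: no change
3. k -> g, p -> b, s -> z / V _ V: fires at position(s) 14: lafsudazugdmozu
surface: lafsudazugdmozu


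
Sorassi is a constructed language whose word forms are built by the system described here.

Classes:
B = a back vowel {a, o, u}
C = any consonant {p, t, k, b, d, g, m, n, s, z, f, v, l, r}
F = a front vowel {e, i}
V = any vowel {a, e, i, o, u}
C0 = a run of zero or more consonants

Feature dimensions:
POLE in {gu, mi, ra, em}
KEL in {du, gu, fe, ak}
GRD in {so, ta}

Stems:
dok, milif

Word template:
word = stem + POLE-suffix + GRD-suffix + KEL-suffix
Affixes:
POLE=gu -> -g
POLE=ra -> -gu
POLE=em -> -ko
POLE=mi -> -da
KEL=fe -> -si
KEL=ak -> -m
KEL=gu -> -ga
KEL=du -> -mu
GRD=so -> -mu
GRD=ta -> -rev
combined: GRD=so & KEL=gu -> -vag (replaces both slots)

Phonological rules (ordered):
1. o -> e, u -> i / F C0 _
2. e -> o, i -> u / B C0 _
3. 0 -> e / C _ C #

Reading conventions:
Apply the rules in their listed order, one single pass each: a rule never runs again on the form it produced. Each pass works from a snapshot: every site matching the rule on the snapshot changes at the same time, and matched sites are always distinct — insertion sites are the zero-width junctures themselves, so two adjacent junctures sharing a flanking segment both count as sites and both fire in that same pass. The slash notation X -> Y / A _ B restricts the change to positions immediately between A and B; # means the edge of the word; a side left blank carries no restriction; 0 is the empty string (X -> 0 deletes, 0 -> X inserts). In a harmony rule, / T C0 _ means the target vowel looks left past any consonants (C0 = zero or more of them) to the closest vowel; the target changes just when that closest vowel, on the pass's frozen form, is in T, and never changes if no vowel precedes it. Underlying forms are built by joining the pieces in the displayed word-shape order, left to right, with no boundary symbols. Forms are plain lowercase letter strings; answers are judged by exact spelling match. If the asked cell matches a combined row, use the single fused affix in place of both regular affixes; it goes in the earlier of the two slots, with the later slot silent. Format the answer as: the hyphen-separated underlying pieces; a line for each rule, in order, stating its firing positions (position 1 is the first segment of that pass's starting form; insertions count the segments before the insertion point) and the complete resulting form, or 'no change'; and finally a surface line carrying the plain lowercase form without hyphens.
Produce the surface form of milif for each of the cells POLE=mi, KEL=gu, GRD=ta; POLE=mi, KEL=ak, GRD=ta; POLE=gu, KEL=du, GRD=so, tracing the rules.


cell POLE=mi, KEL=gu, GRD=ta:
underlying: milif-da-rev-ga
1. o -> e, u -> i / F C0 _: no change
2. e -> o, i -> u / B C0 _: fires at position(s) 9: milifdarovga
3. 0 -> e / C _ C #: no change
surface: milifdarovga

cell POLE=mi, KEL=ak, GRD=ta:
underlying: milif-da-rev-m
1. o -> e, u -> i / F C0 _: no change
2. e -> o, i -> u / B C0 _: fires at position(s) 9: milifdarovm
3. 0 -> e / C _ C #: inserts after position(s) 10: milifdarovem
surface: milifdarovem

cell POLE=gu, KEL=du, GRD=so:
underlying: milif-g-mu-mu
1. o -> e, u -> i / F C0 _: fires at position(s) 8: milifgmimu
2. e -> o, i -> u / B C0 _: no change
3. 0 -> e / C _ C #: no change
surface: milifgmimu


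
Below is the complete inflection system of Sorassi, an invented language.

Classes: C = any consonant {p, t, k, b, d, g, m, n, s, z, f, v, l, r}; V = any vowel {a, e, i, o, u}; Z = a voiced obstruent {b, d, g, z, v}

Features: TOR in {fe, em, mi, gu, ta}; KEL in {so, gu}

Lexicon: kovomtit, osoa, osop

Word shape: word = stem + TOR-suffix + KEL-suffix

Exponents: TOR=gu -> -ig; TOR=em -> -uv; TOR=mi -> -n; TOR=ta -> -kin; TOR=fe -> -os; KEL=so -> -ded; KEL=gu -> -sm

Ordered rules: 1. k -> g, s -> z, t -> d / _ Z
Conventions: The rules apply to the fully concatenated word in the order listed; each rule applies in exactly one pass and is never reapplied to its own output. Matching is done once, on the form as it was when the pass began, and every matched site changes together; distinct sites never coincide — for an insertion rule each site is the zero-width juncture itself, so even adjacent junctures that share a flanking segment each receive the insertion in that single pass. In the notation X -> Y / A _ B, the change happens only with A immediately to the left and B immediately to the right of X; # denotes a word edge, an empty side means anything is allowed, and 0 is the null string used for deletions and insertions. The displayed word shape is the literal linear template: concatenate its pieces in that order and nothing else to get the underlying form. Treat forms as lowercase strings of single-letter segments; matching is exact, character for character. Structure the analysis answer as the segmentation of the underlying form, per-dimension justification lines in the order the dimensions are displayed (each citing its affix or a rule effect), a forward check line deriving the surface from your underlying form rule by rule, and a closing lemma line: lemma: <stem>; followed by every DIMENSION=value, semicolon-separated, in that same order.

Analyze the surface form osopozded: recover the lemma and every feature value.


underlying: osop-os-ded
TOR=fe - signalled by the affix -os
KEL=so - signalled by the affix -ded
check: osoposded -> osopozded
lemma: osop; TOR=fe; KEL=so
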